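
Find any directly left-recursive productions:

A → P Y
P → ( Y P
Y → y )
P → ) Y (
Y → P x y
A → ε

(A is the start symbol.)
No direct left recursion

Direct left recursion occurs when N → N α for some non-terminal N (the right-hand side begins with the left-hand side itself).

A → P Y: starts with P
P → ( Y P: starts with '('
Y → y ): starts with y
P → ) Y (: starts with ')'
Y → P x y: starts with P
A → ε: starts with ε

No direct left recursion found.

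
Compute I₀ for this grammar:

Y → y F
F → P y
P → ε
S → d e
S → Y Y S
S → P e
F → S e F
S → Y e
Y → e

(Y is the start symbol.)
First, augment the grammar with Y' → Y
I₀ = CLOSURE({ [Y' → . Y] }):
  [Y' → . Y] has the dot before Y: add [Y → . y F], [Y → . e]
No further items can be added.

I₀ = { [Y → . e], [Y → . y F], [Y' → . Y] }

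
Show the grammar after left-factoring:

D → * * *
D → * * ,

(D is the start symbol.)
Left-factoring transforms A → αβ₁ | αβ₂ into A → αA' and A' → β₁ | β₂
(α is the longest common prefix among the alternatives). Repeat until
no nonterminal has two alternatives with a common prefix.

Round 1: D has alternatives sharing prefix '* *'. Introduce D': D → * * D'
  Add: D' → *
  Add: D' → ,

No remaining common prefixes — done.

Resulting grammar:
D → * * D'
D' → *
D' → ,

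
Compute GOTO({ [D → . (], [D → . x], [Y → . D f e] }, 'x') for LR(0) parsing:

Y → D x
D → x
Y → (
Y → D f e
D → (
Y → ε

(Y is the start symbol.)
{ [D → x .] }

GOTO(I, 'x') = CLOSURE({ [A → αX.β] : [A → α.Xβ] ∈ I, X = 'x' })

Items with dot before 'x', with the dot advanced:
  [D → . x] → [D → x .]
Closure adds nothing (no advanced item has the dot before a non-terminal).

GOTO = { [D → x .] }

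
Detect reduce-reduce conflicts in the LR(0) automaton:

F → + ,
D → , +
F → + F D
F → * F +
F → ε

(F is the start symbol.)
No reduce-reduce conflicts

A reduce-reduce conflict occurs when an LR(0) state has two complete items [A → α .] and [B → β .] — both call for a reduction, and with no lookahead the parser cannot choose between them.

Augment with F' → F and build the canonical LR(0) collection (I0 = CLOSURE({[F' → . F]}), then GOTO on every symbol after a dot until no new states appear). It has 11 states:
  I0: { [F → . * F +], [F → . + ,], [F → . + F D], [F → .], [F' → . F] }  — shift, reduce
  I1: { [F → * . F +], [F → . * F +], [F → . + ,], [F → . + F D], [F → .] }  — shift, reduce
  I2: { [F → + . ,], [F → + . F D], [F → . * F +], [F → . + ,], [F → . + F D], [F → .] }  — shift, reduce
  I3: { [F' → F .] }  — accept
  I4: { [F → + , .] }  — reduce
  I5: { [D → . , +], [F → + F . D] }  — shift
  I6: { [D → , . +] }  — shift
  I7: { [F → + F D .] }  — reduce
  I8: { [D → , + .] }  — reduce
  I9: { [F → * F . +] }  — shift
  I10: { [F → * F + .] }  — reduce

No state contains more than one complete item.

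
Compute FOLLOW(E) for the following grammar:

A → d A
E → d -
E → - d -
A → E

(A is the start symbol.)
{ $ }

In A → E: E is at the end, add FOLLOW(A)

The FOLLOW sets referred to above (computed the same way, to a fixed point):
  FOLLOW(A) = { $ }

Taking the union: FOLLOW(E) = { $ }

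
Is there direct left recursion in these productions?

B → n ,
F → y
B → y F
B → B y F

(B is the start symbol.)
Yes, B is left-recursive

B → n ,: starts with n
F → y: starts with y
B → y F: starts with y
B → B y F: LEFT RECURSIVE (starts with B)

The grammar has direct left recursion on: B.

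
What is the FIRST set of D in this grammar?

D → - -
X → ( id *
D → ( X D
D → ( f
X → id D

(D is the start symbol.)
{ '(', '-' }

To compute FIRST(D), examine every production with D on the left-hand side, reading each right-hand side left to right until a non-nullable symbol is reached.

From D → - -:
  - '-' is a terminal: add '-' and stop
From D → ( X D:
  - '(' is a terminal: add '(' and stop
From D → ( f:
  - '(' is a terminal: add '(' and stop

Collecting: FIRST(D) = { '(', '-' }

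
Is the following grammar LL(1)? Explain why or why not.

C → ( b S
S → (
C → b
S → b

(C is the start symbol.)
Yes, the grammar is LL(1).

For C:
  PREDICT(C → '(' b S) = { '(' }
  PREDICT(C → b) = { 'b' }
For S:
  PREDICT(S → '(') = { '(' }
  PREDICT(S → b) = { 'b' }

All predict sets are disjoint. The grammar IS LL(1).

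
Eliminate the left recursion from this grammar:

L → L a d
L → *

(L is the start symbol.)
L is directly left-recursive. The standard transformation for
  A → A α₁ | ... | A α_m | β₁ | ... | β_n
is
  A  → β₁ A' | ... | β_n A'
  A' → α₁ A' | ... | α_m A' | ε

L → * becomes L → * L'
L → L a d becomes L' → a d L'
Add L' → ε

Resulting grammar:
L → * L'
L' → a d L'
L' → ε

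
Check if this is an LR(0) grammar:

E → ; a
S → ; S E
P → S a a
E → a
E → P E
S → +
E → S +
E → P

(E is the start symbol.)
No. Shift-reduce conflict between [E → P .] and [E → . ; a]

Augment with E' → E and build the canonical LR(0) collection (I0 = CLOSURE({[E' → . E]}), then GOTO on every symbol after a dot until no new states appear). It has 15 states:
  I0: { [E → . ; a], [E → . P E], [E → . P], [E → . S +], [E → . a], [E' → . E], [P → . S a a], [S → . +], [S → . ; S E] }  — shift
  I1: { [S → + .] }  — reduce
  I2: { [E → ; . a], [S → . +], [S → . ; S E], [S → ; . S E] }  — shift
  I3: { [E' → E .] }  — accept
  I4: { [E → . ; a], [E → . P E], [E → . P], [E → . S +], [E → . a], [E → P . E], [E → P .], [P → . S a a], [S → . +], [S → . ; S E] }  — shift, reduce
  I5: { [E → S . +], [P → S . a a] }  — shift
  I6: { [E → a .] }  — reduce
  I7: { [E → S + .] }  — reduce
  I8: { [P → S a . a] }  — shift
  I9: { [P → S a a .] }  — reduce
  I10: { [E → P E .] }  — reduce
  I11: { [S → . +], [S → . ; S E], [S → ; . S E] }  — shift
  I12: { [E → . ; a], [E → . P E], [E → . P], [E → . S +], [E → . a], [P → . S a a], [S → . +], [S → . ; S E], [S → ; S . E] }  — shift
  I13: { [E → ; a .] }  — reduce
  I14: { [S → ; S E .] }  — reduce

Conflict in state I4:
  Shift-reduce conflict between [E → P .] and [E → . ; a]
So the grammar is NOT LR(0).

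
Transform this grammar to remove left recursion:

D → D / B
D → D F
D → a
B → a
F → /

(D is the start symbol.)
D → a D'
D' → / B D'
D' → F D'
D' → ε
B → a
F → /

D is directly left-recursive. The standard transformation for
  A → A α₁ | ... | A α_m | β₁ | ... | β_n
is
  A  → β₁ A' | ... | β_n A'
  A' → α₁ A' | ... | α_m A' | ε

D → a becomes D → a D'
D → D / B becomes D' → / B D'
D → D F becomes D' → F D'
Add D' → ε

Productions for other non-terminals are unchanged:
  B → a
  F → /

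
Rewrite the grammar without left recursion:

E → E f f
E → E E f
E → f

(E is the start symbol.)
E → f E'
E' → f f E'
E' → E f E'
E' → ε

E is directly left-recursive. The standard transformation for
  A → A α₁ | ... | A α_m | β₁ | ... | β_n
is
  A  → β₁ A' | ... | β_n A'
  A' → α₁ A' | ... | α_m A' | ε

E → f becomes E → f E'
E → E f f becomes E' → f f E'
E → E E f becomes E' → E f E'
Add E' → ε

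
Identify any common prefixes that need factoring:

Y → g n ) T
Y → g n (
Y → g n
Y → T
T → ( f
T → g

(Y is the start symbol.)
Left-factoring is needed when two productions for the same non-terminal
share a common prefix on the right-hand side.

Productions for Y:
  Y → g n ) T
  Y → g n (
  Y → g n
  Y → T
Productions for T:
  T → ( f
  T → g

Found common prefix 'g n' in productions for Y

Answer: Yes, Y has productions with common prefix 'g n'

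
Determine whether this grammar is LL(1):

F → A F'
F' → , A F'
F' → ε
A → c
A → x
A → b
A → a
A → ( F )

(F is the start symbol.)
Relevant sets:
  FOLLOW(F') = { $, ')' }

For F':
  PREDICT(F' → ',' A F') = { ',' }
  PREDICT(F' → ε) = { $, ')' }
For A:
  PREDICT(A → c) = { 'c' }
  PREDICT(A → x) = { 'x' }
  PREDICT(A → b) = { 'b' }
  PREDICT(A → a) = { 'a' }
  PREDICT(A → '(' F ')') = { '(' }
F has a single production, so nothing to check there.

All predict sets are disjoint. The grammar IS LL(1).

Answer: Yes, the grammar is LL(1).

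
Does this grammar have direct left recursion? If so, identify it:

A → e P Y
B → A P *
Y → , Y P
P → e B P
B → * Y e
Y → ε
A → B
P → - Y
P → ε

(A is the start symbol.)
No direct left recursion

A → e P Y: starts with e
B → A P *: starts with A
Y → , Y P: starts with ','
P → e B P: starts with e
B → * Y e: starts with '*'
Y → ε: starts with ε
A → B: starts with B
P → - Y: starts with '-'
P → ε: starts with ε

No direct left recursion found.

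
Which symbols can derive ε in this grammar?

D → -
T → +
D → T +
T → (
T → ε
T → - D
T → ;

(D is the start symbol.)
{ 'T' }

A non-terminal is nullable if it can derive ε (the empty string): either it has an ε-production, or it has a production whose right-hand side consists entirely of nullable non-terminals.

ε-productions: T → ε
So T is immediately nullable.
No further non-terminal can be added: every production for the remaining non-terminals contains a terminal or a non-nullable non-terminal.
Nullable = { 'T' }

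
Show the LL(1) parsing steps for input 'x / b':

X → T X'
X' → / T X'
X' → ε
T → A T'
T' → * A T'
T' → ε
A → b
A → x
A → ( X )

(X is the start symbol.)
LL(1) parsing maintains a stack (initially the start symbol over $) and the input. At each step: if the stack top is a terminal, match it against the current input token; if it is a non-terminal N, replace it with the RHS of M[N, lookahead] (the unique production whose predict set contains the lookahead).

Stack is shown with the top on the left.

Stack      Input    Action
--------------------------
X $        x / b $  output X → T X'
T X' $     x / b $  output T → A T'
A T' X' $  x / b $  output A → x
x T' X' $  x / b $  match 'x'
T' X' $    / b $    output T' → ε
X' $       / b $    output X' → / T X'
/ T X' $   / b $    match '/'
T X' $     b $      output T → A T'
A T' X' $  b $      output A → b
b T' X' $  b $      match 'b'
T' X' $    $        output T' → ε
X' $       $        output X' → ε
$          $        accept

The string is accepted.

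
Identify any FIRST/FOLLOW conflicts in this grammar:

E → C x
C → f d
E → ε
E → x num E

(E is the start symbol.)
Nullable non-terminals: E.
FIRST sets used below: FIRST(C) = { 'f' }

E: nullable alternative(s) E → ε; FOLLOW(E) = { $ }
  E → C x: FIRST \ {ε} = { 'f' } — disjoint from FOLLOW(E)
  E → ε: FIRST \ {ε} = { } — this is the only nullable alternative, skip
  E → x num E: FIRST \ {ε} = { 'x' } — disjoint from FOLLOW(E)

C has no nullable alternative, so no FIRST/FOLLOW check is needed there.

No FIRST/FOLLOW conflicts found.

Answer: No FIRST/FOLLOW conflicts.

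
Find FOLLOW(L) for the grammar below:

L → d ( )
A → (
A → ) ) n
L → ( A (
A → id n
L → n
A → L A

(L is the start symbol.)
{ $, '(', ')', 'd', 'id', 'n' }

To compute FOLLOW(L), find every occurrence of L on a right-hand side N → α L β: add FIRST(β) \ {ε}, and if β is empty or nullable also add FOLLOW(N). Iterate to a fixed point.

L is the start symbol, so $ ∈ FOLLOW(L).
In A → L A: L is followed by A, add FIRST(A) \ {ε} = { '(', ')', 'd', 'id', 'n' }

Taking the union: FOLLOW(L) = { $, '(', ')', 'd', 'id', 'n' }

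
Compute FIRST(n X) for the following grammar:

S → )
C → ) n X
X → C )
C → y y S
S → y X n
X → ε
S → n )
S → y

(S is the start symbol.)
{ 'n' }

To compute FIRST(n X), process the symbols left to right:
Symbol n is a terminal. Add 'n' and stop.
FIRST(n X) = { 'n' }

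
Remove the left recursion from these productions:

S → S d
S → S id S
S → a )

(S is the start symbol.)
S is directly left-recursive. The standard transformation for
  A → A α₁ | ... | A α_m | β₁ | ... | β_n
is
  A  → β₁ A' | ... | β_n A'
  A' → α₁ A' | ... | α_m A' | ε

S → a ) becomes S → a ) S'
S → S d becomes S' → d S'
S → S id S becomes S' → id S S'
Add S' → ε

Resulting grammar:
S → a ) S'
S' → d S'
S' → id S S'
S' → ε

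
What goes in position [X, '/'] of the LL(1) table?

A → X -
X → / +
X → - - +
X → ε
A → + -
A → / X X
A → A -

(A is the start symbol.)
To find M[X, '/'], we find productions for X where '/' is in the predict set (PREDICT(N → α) = (FIRST(α) \ {ε}) ∪ (FOLLOW(N) if α ⇒* ε)).

Relevant sets:
  FOLLOW(X) = { $, '-', '/' }

X → / +: PREDICT = { '/' }
  '/' is in predict set, so this production goes in M[X, '/']
X → - - +: PREDICT = { '-' }
X → ε: PREDICT = { $, '-', '/' }
  '/' is in predict set, so this production goes in M[X, '/']

M[X, '/'] = X → / +, X → ε  (a multiply-defined cell — the grammar is not LL(1))

Answer: X → / +, X → ε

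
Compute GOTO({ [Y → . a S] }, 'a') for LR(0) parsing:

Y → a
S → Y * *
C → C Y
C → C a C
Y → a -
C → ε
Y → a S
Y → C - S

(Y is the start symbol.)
GOTO(I, 'a') = CLOSURE({ [A → αX.β] : [A → α.Xβ] ∈ I, X = 'a' })

Items with dot before 'a', with the dot advanced:
  [Y → . a S] → [Y → a . S]
Closure of the advanced items:
  [Y → a . S] has the dot before S: add [S → . Y * *]
  [S → . Y * *] has the dot before Y: add [Y → . a], [Y → . a -], [Y → . a S], [Y → . C - S]
  [Y → . C - S] has the dot before C: add [C → . C Y], [C → . C a C], [C → .]

GOTO = { [C → . C Y], [C → . C a C], [C → .], [S → . Y * *], [Y → . C - S], [Y → . a -], [Y → . a S], [Y → . a], [Y → a . S] }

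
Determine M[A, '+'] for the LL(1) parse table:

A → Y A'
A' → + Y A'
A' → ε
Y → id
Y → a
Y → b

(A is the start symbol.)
Empty (error entry)

To find M[A, '+'], we find productions for A where '+' is in the predict set (PREDICT(N → α) = (FIRST(α) \ {ε}) ∪ (FOLLOW(N) if α ⇒* ε)).

Relevant sets:
  FIRST(Y) = { 'a', 'b', 'id' }

A → Y A': PREDICT = { 'a', 'b', 'id' }

M[A, '+'] is empty (no production applies)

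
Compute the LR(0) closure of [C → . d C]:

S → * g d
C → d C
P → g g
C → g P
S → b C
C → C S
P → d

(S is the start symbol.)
To compute CLOSURE, for each item [A → α.Bβ] where B is a non-terminal, add [B → .γ] for all productions B → γ; repeat for the newly added items until nothing changes.

Start with: [C → . d C]
The dot precedes the terminal d, so nothing is added.

CLOSURE = { [C → . d C] }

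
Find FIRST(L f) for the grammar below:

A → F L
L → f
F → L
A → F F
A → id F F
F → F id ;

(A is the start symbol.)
{ 'f' }

FIRST sets of the non-terminals involved (from the grammar, by fixed-point iteration):
  FIRST(L) = { 'f' }

To compute FIRST(L f), process the symbols left to right:
Symbol L is a non-terminal. Add FIRST(L) \ {ε} = { 'f' }
L is not nullable (ε ∉ FIRST(L)), so stop here.
FIRST(L f) = { 'f' }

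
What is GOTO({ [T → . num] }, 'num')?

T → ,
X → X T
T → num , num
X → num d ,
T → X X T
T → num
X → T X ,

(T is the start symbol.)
GOTO(I, 'num') = CLOSURE({ [A → αX.β] : [A → α.Xβ] ∈ I, X = 'num' })

Items with dot before 'num', with the dot advanced:
  [T → . num] → [T → num .]
Closure adds nothing (no advanced item has the dot before a non-terminal).

GOTO = { [T → num .] }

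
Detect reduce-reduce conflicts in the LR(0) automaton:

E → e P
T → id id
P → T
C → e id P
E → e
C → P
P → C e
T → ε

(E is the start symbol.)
A reduce-reduce conflict occurs when an LR(0) state has two complete items [A → α .] and [B → β .] — both call for a reduction, and with no lookahead the parser cannot choose between them.

Augment with E' → E and build the canonical LR(0) collection (I0 = CLOSURE({[E' → . E]}), then GOTO on every symbol after a dot until no new states appear). It has 12 states:
  I0: { [E → . e P], [E → . e], [E' → . E] }  — shift
  I1: { [E' → E .] }  — accept
  I2: { [C → . P], [C → . e id P], [E → e . P], [E → e .], [P → . C e], [P → . T], [T → . id id], [T → .] }  — shift, 2 reduces
  I3: { [P → C . e] }  — shift
  I4: { [C → P .], [E → e P .] }  — 2 reduces
  I5: { [P → T .] }  — reduce
  I6: { [C → e . id P] }  — shift
  I7: { [T → id . id] }  — shift
  I8: { [T → id id .] }  — reduce
  I9: { [C → . P], [C → . e id P], [C → e id . P], [P → . C e], [P → . T], [T → . id id], [T → .] }  — shift, reduce
  I10: { [C → P .], [C → e id P .] }  — 2 reduces
  I11: { [P → C e .] }  — reduce

I2 contains complete items [E → e .], [T → .] — reduce-reduce conflict.
I4 contains complete items [C → P .], [E → e P .] — reduce-reduce conflict.
I10 contains complete items [C → P .], [C → e id P .] — reduce-reduce conflict.

Answer: Yes — I2: [E → e .] vs [T → .]; I4: [C → P .] vs [E → e P .]; I10: [C → P .] vs [C → e id P .]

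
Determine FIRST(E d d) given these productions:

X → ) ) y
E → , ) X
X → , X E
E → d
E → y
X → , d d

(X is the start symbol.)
{ ',', 'd', 'y' }

FIRST sets of the non-terminals involved (from the grammar, by fixed-point iteration):
  FIRST(E) = { ',', 'd', 'y' }

To compute FIRST(E d d), process the symbols left to right:
Symbol E is a non-terminal. Add FIRST(E) \ {ε} = { ',', 'd', 'y' }
E is not nullable (ε ∉ FIRST(E)), so stop here.
FIRST(E d d) = { ',', 'd', 'y' }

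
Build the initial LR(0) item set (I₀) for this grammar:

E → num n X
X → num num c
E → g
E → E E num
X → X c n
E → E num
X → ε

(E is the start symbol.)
{ [E → . E E num], [E → . E num], [E → . g], [E → . num n X], [E' → . E] }

First, augment the grammar with E' → E
I₀ = CLOSURE({ [E' → . E] }):
  [E' → . E] has the dot before E: add [E → . num n X], [E → . g], [E → . E E num], [E → . E num]
No further items can be added.

I₀ = { [E → . E E num], [E → . E num], [E → . g], [E → . num n X], [E' → . E] }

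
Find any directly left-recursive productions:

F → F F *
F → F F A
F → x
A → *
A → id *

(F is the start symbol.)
F → F F *: LEFT RECURSIVE (starts with F)
F → F F A: LEFT RECURSIVE (starts with F)
F → x: starts with x
A → *: starts with '*'
A → id *: starts with id

The grammar has direct left recursion on: F.

Answer: Yes, F is left-recursive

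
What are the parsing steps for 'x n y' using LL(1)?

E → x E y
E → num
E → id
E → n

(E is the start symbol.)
Stack is shown with the top on the left.

Stack    Input    Action
------------------------
E $      x n y $  output E → x E y
x E y $  x n y $  match 'x'
E y $    n y $    output E → n
n y $    n y $    match 'n'
y $      y $      match 'y'
$        $        accept

The string is accepted.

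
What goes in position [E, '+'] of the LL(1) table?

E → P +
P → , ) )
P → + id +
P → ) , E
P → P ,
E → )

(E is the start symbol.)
E → P +

To find M[E, '+'], we find productions for E where '+' is in the predict set (PREDICT(N → α) = (FIRST(α) \ {ε}) ∪ (FOLLOW(N) if α ⇒* ε)).

Relevant sets:
  FIRST(P) = { ')', '+', ',' }

E → P +: PREDICT = { ')', '+', ',' }
  '+' is in predict set, so this production goes in M[E, '+']
E → ): PREDICT = { ')' }

M[E, '+'] = E → P +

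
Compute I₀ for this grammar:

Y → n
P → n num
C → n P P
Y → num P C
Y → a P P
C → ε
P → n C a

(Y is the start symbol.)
{ [Y → . a P P], [Y → . n], [Y → . num P C], [Y' → . Y] }

First, augment the grammar with Y' → Y
I₀ = CLOSURE({ [Y' → . Y] }):
  [Y' → . Y] has the dot before Y: add [Y → . n], [Y → . num P C], [Y → . a P P]
No further items can be added.

I₀ = { [Y → . a P P], [Y → . n], [Y → . num P C], [Y' → . Y] }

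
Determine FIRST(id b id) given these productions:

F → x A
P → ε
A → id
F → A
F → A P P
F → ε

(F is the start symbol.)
{ 'id' }

To compute FIRST(id b id), process the symbols left to right:
Symbol id is a terminal. Add 'id' and stop.
FIRST(id b id) = { 'id' }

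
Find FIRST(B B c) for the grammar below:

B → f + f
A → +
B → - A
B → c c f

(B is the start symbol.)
FIRST sets of the non-terminals involved (from the grammar, by fixed-point iteration):
  FIRST(B) = { '-', 'c', 'f' }

To compute FIRST(B B c), process the symbols left to right:
Symbol B is a non-terminal. Add FIRST(B) \ {ε} = { '-', 'c', 'f' }
B is not nullable (ε ∉ FIRST(B)), so stop here.
FIRST(B B c) = { '-', 'c', 'f' }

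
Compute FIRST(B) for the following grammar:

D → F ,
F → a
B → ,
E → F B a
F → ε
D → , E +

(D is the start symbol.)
To compute FIRST(B), examine every production with B on the left-hand side, reading each right-hand side left to right until a non-nullable symbol is reached.

From B → ,:
  - ',' is a terminal: add ',' and stop

Collecting: FIRST(B) = { ',' }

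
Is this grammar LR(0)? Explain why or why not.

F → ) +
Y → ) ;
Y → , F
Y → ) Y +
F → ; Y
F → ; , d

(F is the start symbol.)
Augment with F' → F and build the canonical LR(0) collection (I0 = CLOSURE({[F' → . F]}), then GOTO on every symbol after a dot until no new states appear). It has 14 states:
  I0: { [F → . ) +], [F → . ; , d], [F → . ; Y], [F' → . F] }  — shift
  I1: { [F → ) . +] }  — shift
  I2: { [F → ; . , d], [F → ; . Y], [Y → . ) ;], [Y → . ) Y +], [Y → . , F] }  — shift
  I3: { [F' → F .] }  — accept
  I4: { [Y → ) . ;], [Y → ) . Y +], [Y → . ) ;], [Y → . ) Y +], [Y → . , F] }  — shift
  I5: { [F → . ) +], [F → . ; , d], [F → . ; Y], [F → ; , . d], [Y → , . F] }  — shift
  I6: { [F → ; Y .] }  — reduce
  I7: { [Y → , F .] }  — reduce
  I8: { [F → ; , d .] }  — reduce
  I9: { [F → . ) +], [F → . ; , d], [F → . ; Y], [Y → , . F] }  — shift
  I10: { [Y → ) ; .] }  — reduce
  I11: { [Y → ) Y . +] }  — shift
  I12: { [Y → ) Y + .] }  — reduce
  I13: { [F → ) + .] }  — reduce

Every state is either a pure shift/goto state or contains exactly one complete item and nothing to shift — no conflicts. The grammar is LR(0).

Answer: Yes, the grammar is LR(0)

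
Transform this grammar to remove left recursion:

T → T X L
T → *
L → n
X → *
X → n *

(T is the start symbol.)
T → * T'
T' → X L T'
T' → ε
L → n
X → *
X → n *

T is directly left-recursive. The standard transformation for
  A → A α₁ | ... | A α_m | β₁ | ... | β_n
is
  A  → β₁ A' | ... | β_n A'
  A' → α₁ A' | ... | α_m A' | ε

T → * becomes T → * T'
T → T X L becomes T' → X L T'
Add T' → ε

Productions for other non-terminals are unchanged:
  L → n
  X → *
  X → n *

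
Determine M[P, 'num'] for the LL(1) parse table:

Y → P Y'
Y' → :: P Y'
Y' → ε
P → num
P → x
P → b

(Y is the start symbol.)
To find M[P, 'num'], we find productions for P where 'num' is in the predict set (PREDICT(N → α) = (FIRST(α) \ {ε}) ∪ (FOLLOW(N) if α ⇒* ε)).

P → num: PREDICT = { 'num' }
  'num' is in predict set, so this production goes in M[P, 'num']
P → x: PREDICT = { 'x' }
P → b: PREDICT = { 'b' }

M[P, 'num'] = P → num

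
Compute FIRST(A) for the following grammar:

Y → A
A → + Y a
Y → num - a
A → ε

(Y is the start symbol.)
{ '+', ε }

From A → + Y a:
  - '+' is a terminal: add '+' and stop
From A → ε:
  - ε-production, so ε ∈ FIRST(A)

Collecting: FIRST(A) = { '+', ε }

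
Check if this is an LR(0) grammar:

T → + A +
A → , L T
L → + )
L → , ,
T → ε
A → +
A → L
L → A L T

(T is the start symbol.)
No. Shift-reduce conflict between [T → .] and [T → . + A +]

Augment with T' → T and build the canonical LR(0) collection (I0 = CLOSURE({[T' → . T]}), then GOTO on every symbol after a dot until no new states appear). It has 15 states:
  I0: { [T → . + A +], [T → .], [T' → . T] }  — shift, reduce
  I1: { [A → . +], [A → . , L T], [A → . L], [L → . + )], [L → . , ,], [L → . A L T], [T → + . A +] }  — shift
  I2: { [T' → T .] }  — accept
  I3: { [A → + .], [L → + . )] }  — shift, reduce
  I4: { [A → , . L T], [A → . +], [A → . , L T], [A → . L], [L → , . ,], [L → . + )], [L → . , ,], [L → . A L T] }  — shift
  I5: { [A → . +], [A → . , L T], [A → . L], [L → . + )], [L → . , ,], [L → . A L T], [L → A . L T], [T → + A . +] }  — shift
  I6: { [A → L .] }  — reduce
  I7: { [A → + .], [L → + . )], [T → + A + .] }  — shift, 2 reduces
  I8: { [A → . +], [A → . , L T], [A → . L], [L → . + )], [L → . , ,], [L → . A L T], [L → A . L T] }  — shift
  I9: { [A → L .], [L → A L . T], [T → . + A +], [T → .] }  — shift, 2 reduces
  I10: { [L → A L T .] }  — reduce
  I11: { [L → + ) .] }  — reduce
  I12: { [A → , . L T], [A → . +], [A → . , L T], [A → . L], [L → , , .], [L → , . ,], [L → . + )], [L → . , ,], [L → . A L T] }  — shift, reduce
  I13: { [A → , L . T], [A → L .], [T → . + A +], [T → .] }  — shift, 2 reduces
  I14: { [A → , L T .] }  — reduce

Conflict in state I0:
  Shift-reduce conflict between [T → .] and [T → . + A +]
So the grammar is NOT LR(0).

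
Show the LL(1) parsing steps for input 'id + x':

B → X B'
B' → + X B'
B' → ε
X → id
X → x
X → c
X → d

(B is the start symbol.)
LL(1) parsing maintains a stack (initially the start symbol over $) and the input. At each step: if the stack top is a terminal, match it against the current input token; if it is a non-terminal N, replace it with the RHS of M[N, lookahead] (the unique production whose predict set contains the lookahead).

Stack is shown with the top on the left.

Stack     Input     Action
--------------------------
B $       id + x $  output B → X B'
X B' $    id + x $  output X → id
id B' $   id + x $  match 'id'
B' $      + x $     output B' → + X B'
+ X B' $  + x $     match '+'
X B' $    x $       output X → x
x B' $    x $       match 'x'
B' $      $         output B' → ε
$         $         accept

The string is accepted.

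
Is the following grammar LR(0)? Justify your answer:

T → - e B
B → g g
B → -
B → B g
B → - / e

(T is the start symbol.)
A grammar is LR(0) if no state in the canonical LR(0) collection has:
  - both a shift item (dot before a terminal) and a complete item (shift-reduce conflict), or
  - two or more complete items (reduce-reduce conflict; the accept item [T' → T .] counts as a complete item here).

Augment with T' → T and build the canonical LR(0) collection (I0 = CLOSURE({[T' → . T]}), then GOTO on every symbol after a dot until no new states appear). It has 11 states:
  I0: { [T → . - e B], [T' → . T] }  — shift
  I1: { [T → - . e B] }  — shift
  I2: { [T' → T .] }  — accept
  I3: { [B → . - / e], [B → . -], [B → . B g], [B → . g g], [T → - e . B] }  — shift
  I4: { [B → - . / e], [B → - .] }  — shift, reduce
  I5: { [B → B . g], [T → - e B .] }  — shift, reduce
  I6: { [B → g . g] }  — shift
  I7: { [B → g g .] }  — reduce
  I8: { [B → B g .] }  — reduce
  I9: { [B → - / . e] }  — shift
  I10: { [B → - / e .] }  — reduce

Conflict in state I4:
  Shift-reduce conflict between [B → - .] and [B → - . / e]
So the grammar is NOT LR(0).

Answer: No. Shift-reduce conflict between [B → - .] and [B → - . / e]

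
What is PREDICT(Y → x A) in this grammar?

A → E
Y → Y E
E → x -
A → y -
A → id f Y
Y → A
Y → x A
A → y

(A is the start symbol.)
{ 'x' }

PREDICT(Y → x A) = (FIRST(RHS) \ {ε}) ∪ (FOLLOW(Y) if ε ∈ FIRST(RHS), i.e. RHS ⇒* ε)
FIRST(x A) = { 'x' }
ε ∉ FIRST(x A), so FOLLOW(Y) is not added.
PREDICT(Y → x A) = { 'x' }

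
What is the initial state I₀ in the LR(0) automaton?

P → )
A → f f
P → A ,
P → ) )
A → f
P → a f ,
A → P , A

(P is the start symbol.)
First, augment the grammar with P' → P
I₀ = CLOSURE({ [P' → . P] }):
  [P' → . P] has the dot before P: add [P → . )], [P → . A ,], [P → . ) )], [P → . a f ,]
  [P → . A ,] has the dot before A: add [A → . f f], [A → . f], [A → . P , A]
No further items can be added.

I₀ = { [A → . P , A], [A → . f f], [A → . f], [P → . ) )], [P → . )], [P → . A ,], [P → . a f ,], [P' → . P] }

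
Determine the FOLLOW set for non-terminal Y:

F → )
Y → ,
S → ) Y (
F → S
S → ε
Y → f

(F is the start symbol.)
To compute FOLLOW(Y), find every occurrence of Y on a right-hand side N → α Y β: add FIRST(β) \ {ε}, and if β is empty or nullable also add FOLLOW(N). Iterate to a fixed point.

In S → ) Y (: Y is followed by '(', add FIRST('(') \ {ε} = { '(' }

Taking the union: FOLLOW(Y) = { '(' }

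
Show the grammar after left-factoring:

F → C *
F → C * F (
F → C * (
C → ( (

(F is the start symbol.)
Left-factoring transforms A → αβ₁ | αβ₂ into A → αA' and A' → β₁ | β₂
(α is the longest common prefix among the alternatives). Repeat until
no nonterminal has two alternatives with a common prefix.

Round 1: F has alternatives sharing prefix 'C *'. Introduce F': F → C * F'
  Add: F' → ε
  Add: F' → F (
  Add: F' → (

No remaining common prefixes — done.

Resulting grammar:
F → C * F'
F' → ε
F' → F (
F' → (
C → ( (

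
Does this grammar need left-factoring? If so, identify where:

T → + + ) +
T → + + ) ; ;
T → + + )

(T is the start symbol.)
Left-factoring is needed when two productions for the same non-terminal
share a common prefix on the right-hand side.

Productions for T:
  T → + + ) +
  T → + + ) ; ;
  T → + + )

Found common prefix '+ + )' in productions for T

Answer: Yes, T has productions with common prefix '+ + )'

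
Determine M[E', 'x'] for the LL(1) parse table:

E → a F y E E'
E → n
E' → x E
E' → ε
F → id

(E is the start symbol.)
To find M[E', 'x'], we find productions for E' where 'x' is in the predict set (PREDICT(N → α) = (FIRST(α) \ {ε}) ∪ (FOLLOW(N) if α ⇒* ε)).

Relevant sets:
  FOLLOW(E') = { $, 'x' }

E' → x E: PREDICT = { 'x' }
  'x' is in predict set, so this production goes in M[E', 'x']
E' → ε: PREDICT = { $, 'x' }
  'x' is in predict set, so this production goes in M[E', 'x']

M[E', 'x'] = E' → x E, E' → ε  (a multiply-defined cell — the grammar is not LL(1))

Answer: E' → x E, E' → ε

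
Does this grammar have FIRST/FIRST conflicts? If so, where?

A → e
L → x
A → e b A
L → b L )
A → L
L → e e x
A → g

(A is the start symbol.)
Yes. A → e / A → e b A on { 'e' }; A → e / A → L on { 'e' }; A → e b A / A → L on { 'e' }

A FIRST/FIRST conflict occurs when two productions N → α and N → β for the same non-terminal have FIRST(α) ∩ FIRST(β) ≠ ∅ (with ε ∈ FIRST of a nullable right-hand side, so two nullable alternatives also conflict).

FIRST sets of the non-terminals at (or reachable through a nullable prefix from) the front of some alternative:
  FIRST(L) = { 'b', 'e', 'x' }

Productions for A:
  A → e: FIRST = { 'e' }
  A → e b A: FIRST = { 'e' }
  A → L: FIRST = { 'b', 'e', 'x' }
  A → g: FIRST = { 'g' }
Productions for L:
  L → x: FIRST = { 'x' }
  L → b L ): FIRST = { 'b' }
  L → e e x: FIRST = { 'e' }

Conflict for A: A → e and A → e b A
  Overlap: { 'e' }
Conflict for A: A → e and A → L
  Overlap: { 'e' }
Conflict for A: A → e b A and A → L
  Overlap: { 'e' }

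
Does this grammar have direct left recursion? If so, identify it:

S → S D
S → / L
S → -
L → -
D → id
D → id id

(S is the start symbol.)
Yes, S is left-recursive

S → S D: LEFT RECURSIVE (starts with S)
S → / L: starts with '/'
S → -: starts with '-'
L → -: starts with '-'
D → id: starts with id
D → id id: starts with id

The grammar has direct left recursion on: S.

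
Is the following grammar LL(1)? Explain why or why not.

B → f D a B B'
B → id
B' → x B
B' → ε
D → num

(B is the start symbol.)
A grammar is LL(1) if for each non-terminal N with multiple productions, the predict sets of those productions are pairwise disjoint, where PREDICT(N → α) = (FIRST(α) \ {ε}) ∪ (FOLLOW(N) if α ⇒* ε).

Relevant sets:
  FOLLOW(B') = { $, 'x' }

For B:
  PREDICT(B → f D a B B') = { 'f' }
  PREDICT(B → id) = { 'id' }
For B':
  PREDICT(B' → x B) = { 'x' }
  PREDICT(B' → ε) = { $, 'x' }
D has a single production, so nothing to check there.

Conflict found: Predict set conflict for B': { 'x' }
The grammar is NOT LL(1).

Answer: No. Predict set conflict for B': { 'x' }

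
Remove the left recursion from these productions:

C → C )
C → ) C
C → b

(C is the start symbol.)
C → ) C C'
C → b C'
C' → ) C'
C' → ε

C is directly left-recursive. The standard transformation for
  A → A α₁ | ... | A α_m | β₁ | ... | β_n
is
  A  → β₁ A' | ... | β_n A'
  A' → α₁ A' | ... | α_m A' | ε

C → ) C becomes C → ) C C'
C → b becomes C → b C'
C → C ) becomes C' → ) C'
Add C' → ε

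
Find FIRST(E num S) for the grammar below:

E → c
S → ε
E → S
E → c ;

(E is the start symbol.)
FIRST sets of the non-terminals involved (from the grammar, by fixed-point iteration):
  FIRST(E) = { 'c', ε }

To compute FIRST(E num S), process the symbols left to right:
Symbol E is a non-terminal. Add FIRST(E) \ {ε} = { 'c' }
E is nullable (ε ∈ FIRST(E)), continue to the next symbol.
Symbol num is a terminal. Add 'num' and stop.
FIRST(E num S) = { 'c', 'num' }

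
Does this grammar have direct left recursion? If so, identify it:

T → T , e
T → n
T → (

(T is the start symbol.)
Yes, T is left-recursive

Direct left recursion occurs when N → N α for some non-terminal N (the right-hand side begins with the left-hand side itself).

T → T , e: LEFT RECURSIVE (starts with T)
T → n: starts with n
T → (: starts with '('

The grammar has direct left recursion on: T.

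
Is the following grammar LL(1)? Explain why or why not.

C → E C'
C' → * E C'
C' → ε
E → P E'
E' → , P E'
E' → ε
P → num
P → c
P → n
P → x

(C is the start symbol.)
Yes, the grammar is LL(1).

A grammar is LL(1) if for each non-terminal N with multiple productions, the predict sets of those productions are pairwise disjoint, where PREDICT(N → α) = (FIRST(α) \ {ε}) ∪ (FOLLOW(N) if α ⇒* ε).

Relevant sets:
  FOLLOW(C') = { $ }
  FOLLOW(E') = { $, '*' }

For C':
  PREDICT(C' → '*' E C') = { '*' }
  PREDICT(C' → ε) = { $ }
For E':
  PREDICT(E' → ',' P E') = { ',' }
  PREDICT(E' → ε) = { $, '*' }
For P:
  PREDICT(P → num) = { 'num' }
  PREDICT(P → c) = { 'c' }
  PREDICT(P → n) = { 'n' }
  PREDICT(P → x) = { 'x' }
C, E have a single production, so nothing to check there.

All predict sets are disjoint. The grammar IS LL(1).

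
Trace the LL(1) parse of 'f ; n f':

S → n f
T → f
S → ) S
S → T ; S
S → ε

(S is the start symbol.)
LL(1) parsing maintains a stack (initially the start symbol over $) and the input. At each step: if the stack top is a terminal, match it against the current input token; if it is a non-terminal N, replace it with the RHS of M[N, lookahead] (the unique production whose predict set contains the lookahead).

Stack is shown with the top on the left.

Stack    Input      Action
--------------------------
S $      f ; n f $  output S → T ; S
T ; S $  f ; n f $  output T → f
f ; S $  f ; n f $  match 'f'
; S $    ; n f $    match ';'
S $      n f $      output S → n f
n f $    n f $      match 'n'
f $      f $        match 'f'
$        $          accept

The string is accepted.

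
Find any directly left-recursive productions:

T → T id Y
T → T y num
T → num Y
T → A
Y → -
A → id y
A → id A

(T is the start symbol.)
Direct left recursion occurs when N → N α for some non-terminal N (the right-hand side begins with the left-hand side itself).

T → T id Y: LEFT RECURSIVE (starts with T)
T → T y num: LEFT RECURSIVE (starts with T)
T → num Y: starts with num
T → A: starts with A
Y → -: starts with '-'
A → id y: starts with id
A → id A: starts with id

The grammar has direct left recursion on: T.

Answer: Yes, T is left-recursive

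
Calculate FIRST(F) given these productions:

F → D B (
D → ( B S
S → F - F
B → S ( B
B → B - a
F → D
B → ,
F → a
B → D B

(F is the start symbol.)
FIRST sets of the other non-terminals involved (by the same procedure, iterated to a fixed point):
  FIRST(D) = { '(' }

From F → D B (:
  - D is a non-terminal: add FIRST(D) \ {ε} = { '(' }
    D is not nullable, so stop
From F → D:
  - D is a non-terminal: add FIRST(D) \ {ε} = { '(' }
    D is not nullable, so stop
From F → a:
  - a is a terminal: add 'a' and stop

Collecting: FIRST(F) = { '(', 'a' }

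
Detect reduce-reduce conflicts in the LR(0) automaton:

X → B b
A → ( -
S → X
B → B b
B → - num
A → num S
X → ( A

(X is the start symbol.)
Yes — I5: [B → B b .] vs [X → B b .]

A reduce-reduce conflict occurs when an LR(0) state has two complete items [A → α .] and [B → β .] — both call for a reduction, and with no lookahead the parser cannot choose between them.

Augment with X' → X and build the canonical LR(0) collection (I0 = CLOSURE({[X' → . X]}), then GOTO on every symbol after a dot until no new states appear). It has 13 states:
  I0: { [B → . - num], [B → . B b], [X → . ( A], [X → . B b], [X' → . X] }  — shift
  I1: { [A → . ( -], [A → . num S], [X → ( . A] }  — shift
  I2: { [B → - . num] }  — shift
  I3: { [B → B . b], [X → B . b] }  — shift
  I4: { [X' → X .] }  — accept
  I5: { [B → B b .], [X → B b .] }  — 2 reduces
  I6: { [B → - num .] }  — reduce
  I7: { [A → ( . -] }  — shift
  I8: { [X → ( A .] }  — reduce
  I9: { [A → num . S], [B → . - num], [B → . B b], [S → . X], [X → . ( A], [X → . B b] }  — shift
  I10: { [A → num S .] }  — reduce
  I11: { [S → X .] }  — reduce
  I12: { [A → ( - .] }  — reduce

I5 contains complete items [B → B b .], [X → B b .] — reduce-reduce conflict.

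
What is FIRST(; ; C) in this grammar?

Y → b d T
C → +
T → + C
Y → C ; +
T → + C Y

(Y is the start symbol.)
{ ';' }

To compute FIRST(; ; C), process the symbols left to right:
Symbol ; is a terminal. Add ';' and stop.
FIRST(; ; C) = { ';' }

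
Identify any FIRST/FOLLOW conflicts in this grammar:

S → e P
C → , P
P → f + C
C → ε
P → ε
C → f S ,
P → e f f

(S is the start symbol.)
Nullable non-terminals: C, P.

C: nullable alternative(s) C → ε; FOLLOW(C) = { $, ',' }
  C → , P: FIRST \ {ε} = { ',' } — overlaps FOLLOW(C) on { ',' }: CONFLICT
  C → ε: FIRST \ {ε} = { } — this is the only nullable alternative, skip
  C → f S ,: FIRST \ {ε} = { 'f' } — disjoint from FOLLOW(C)

P: nullable alternative(s) P → ε; FOLLOW(P) = { $, ',' }
  P → f + C: FIRST \ {ε} = { 'f' } — disjoint from FOLLOW(P)
  P → ε: FIRST \ {ε} = { } — this is the only nullable alternative, skip
  P → e f f: FIRST \ {ε} = { 'e' } — disjoint from FOLLOW(P)

S has no nullable alternative, so no FIRST/FOLLOW check is needed there.

So the grammar has 1 FIRST/FOLLOW conflict (marked CONFLICT above).

Answer: Yes. C → ',' P with FOLLOW(C) on { ',' }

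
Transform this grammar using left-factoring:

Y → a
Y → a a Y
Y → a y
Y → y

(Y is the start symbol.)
Left-factoring transforms A → αβ₁ | αβ₂ into A → αA' and A' → β₁ | β₂
(α is the longest common prefix among the alternatives). Repeat until
no nonterminal has two alternatives with a common prefix.

Round 1: Y has alternatives sharing prefix 'a'. Introduce Y': Y → a Y'
  Add: Y' → ε
  Add: Y' → a Y
  Add: Y' → y

No remaining common prefixes — done.

Resulting grammar:
Y → a Y'
Y' → ε
Y' → a Y
Y' → y
Y → y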